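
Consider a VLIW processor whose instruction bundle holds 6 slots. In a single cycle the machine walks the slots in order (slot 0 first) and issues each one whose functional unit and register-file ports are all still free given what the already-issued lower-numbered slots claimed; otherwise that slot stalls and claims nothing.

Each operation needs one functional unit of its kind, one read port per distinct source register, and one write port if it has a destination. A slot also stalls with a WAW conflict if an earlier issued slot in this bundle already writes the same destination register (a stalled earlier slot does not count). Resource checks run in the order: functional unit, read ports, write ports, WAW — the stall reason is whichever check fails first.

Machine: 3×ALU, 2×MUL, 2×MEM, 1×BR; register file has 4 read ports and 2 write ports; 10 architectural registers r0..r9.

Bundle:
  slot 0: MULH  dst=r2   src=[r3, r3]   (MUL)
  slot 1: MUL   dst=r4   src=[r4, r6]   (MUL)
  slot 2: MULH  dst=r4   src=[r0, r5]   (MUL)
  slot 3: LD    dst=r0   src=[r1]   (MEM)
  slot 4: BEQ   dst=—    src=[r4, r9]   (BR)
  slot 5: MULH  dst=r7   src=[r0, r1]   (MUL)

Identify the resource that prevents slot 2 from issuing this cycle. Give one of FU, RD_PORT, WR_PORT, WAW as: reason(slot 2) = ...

(0) want 1×MUL +1rd +1wr — yes → AL3|MU1|ME2|BR1|rd3|wr1
(1) want 1×MUL +2rd +1wr — yes → AL3|MU0|ME2|BR1|rd1|wr0
(2) want 1×MUL +2rd +1wr — FU → AL3|MU0|ME2|BR1|rd1|wr0
(3) want 1×MEM +1rd +1wr — WR_PORT → AL3|MU0|ME2|BR1|rd1|wr0
(4) want 1×BR +2rd +0wr — RD_PORT → AL3|MU0|ME2|BR1|rd1|wr0
(5) want 1×MUL +2rd +1wr — FU → AL3|MU0|ME2|BR1|rd1|wr0

reason(slot 2) = FU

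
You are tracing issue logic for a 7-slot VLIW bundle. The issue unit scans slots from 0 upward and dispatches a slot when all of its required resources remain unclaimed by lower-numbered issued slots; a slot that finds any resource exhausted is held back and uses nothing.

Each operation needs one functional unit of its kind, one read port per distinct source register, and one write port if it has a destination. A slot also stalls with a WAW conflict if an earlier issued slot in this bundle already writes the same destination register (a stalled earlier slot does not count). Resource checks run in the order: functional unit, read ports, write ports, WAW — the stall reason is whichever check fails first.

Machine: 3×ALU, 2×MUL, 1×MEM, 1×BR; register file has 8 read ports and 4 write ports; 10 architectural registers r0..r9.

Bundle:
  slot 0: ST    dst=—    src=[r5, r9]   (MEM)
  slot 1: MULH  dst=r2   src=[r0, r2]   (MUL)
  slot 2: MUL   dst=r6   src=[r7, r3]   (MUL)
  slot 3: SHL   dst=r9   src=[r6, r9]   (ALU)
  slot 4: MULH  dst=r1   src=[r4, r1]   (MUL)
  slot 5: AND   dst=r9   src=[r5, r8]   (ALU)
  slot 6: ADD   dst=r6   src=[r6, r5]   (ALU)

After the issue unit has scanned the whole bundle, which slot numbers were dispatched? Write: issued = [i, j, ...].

issued = [0, 1, 2, 3]

#0 MEM src=r5,r9 dispatched  <A:3 Mu:2 Ld:0 B:1 rd:6 wr:4>
#1 MUL src=r0,r2 dispatched  <A:3 Mu:1 Ld:0 B:1 rd:4 wr:3>
#2 MUL src=r7,r3 dispatched  <A:3 Mu:0 Ld:0 B:1 rd:2 wr:2>
#3 ALU src=r6,r9 dispatched  <A:2 Mu:0 Ld:0 B:1 rd:0 wr:1>
#4 MUL src=r4,r1 held:FU  <A:2 Mu:0 Ld:0 B:1 rd:0 wr:1>
#5 ALU src=r5,r8 held:RD_PORT  <A:2 Mu:0 Ld:0 B:1 rd:0 wr:1>
#6 ALU src=r6,r5 held:RD_PORT  <A:2 Mu:0 Ld:0 B:1 rd:0 wr:1>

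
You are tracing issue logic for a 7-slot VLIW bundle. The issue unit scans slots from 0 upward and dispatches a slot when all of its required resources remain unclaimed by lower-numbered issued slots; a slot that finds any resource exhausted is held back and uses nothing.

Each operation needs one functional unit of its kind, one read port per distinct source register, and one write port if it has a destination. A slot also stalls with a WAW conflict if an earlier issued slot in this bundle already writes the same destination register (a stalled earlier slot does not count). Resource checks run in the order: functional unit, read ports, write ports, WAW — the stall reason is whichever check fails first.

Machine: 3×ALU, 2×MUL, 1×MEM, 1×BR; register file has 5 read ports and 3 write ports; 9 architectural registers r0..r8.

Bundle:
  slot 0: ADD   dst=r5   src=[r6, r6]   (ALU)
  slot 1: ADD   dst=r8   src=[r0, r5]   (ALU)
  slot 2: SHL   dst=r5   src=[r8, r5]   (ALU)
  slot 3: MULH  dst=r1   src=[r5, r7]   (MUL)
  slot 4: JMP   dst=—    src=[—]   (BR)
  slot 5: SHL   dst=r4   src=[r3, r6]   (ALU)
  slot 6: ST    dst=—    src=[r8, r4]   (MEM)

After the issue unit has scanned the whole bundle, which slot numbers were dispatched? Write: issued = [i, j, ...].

#0 ALU src=r6,r6 dispatched  <A:2 Mu:2 Ld:1 B:1 rd:4 wr:2>
#1 ALU src=r0,r5 dispatched  <A:1 Mu:2 Ld:1 B:1 rd:2 wr:1>
#2 ALU src=r8,r5 held:WAW  <A:1 Mu:2 Ld:1 B:1 rd:2 wr:1>
#3 MUL src=r5,r7 dispatched  <A:1 Mu:1 Ld:1 B:1 rd:0 wr:0>
#4 BR src=- dispatched  <A:1 Mu:1 Ld:1 B:0 rd:0 wr:0>
#5 ALU src=r3,r6 held:RD_PORT  <A:1 Mu:1 Ld:1 B:0 rd:0 wr:0>
#6 MEM src=r8,r4 held:RD_PORT  <A:1 Mu:1 Ld:1 B:0 rd:0 wr:0>

issued = [0, 1, 3, 4]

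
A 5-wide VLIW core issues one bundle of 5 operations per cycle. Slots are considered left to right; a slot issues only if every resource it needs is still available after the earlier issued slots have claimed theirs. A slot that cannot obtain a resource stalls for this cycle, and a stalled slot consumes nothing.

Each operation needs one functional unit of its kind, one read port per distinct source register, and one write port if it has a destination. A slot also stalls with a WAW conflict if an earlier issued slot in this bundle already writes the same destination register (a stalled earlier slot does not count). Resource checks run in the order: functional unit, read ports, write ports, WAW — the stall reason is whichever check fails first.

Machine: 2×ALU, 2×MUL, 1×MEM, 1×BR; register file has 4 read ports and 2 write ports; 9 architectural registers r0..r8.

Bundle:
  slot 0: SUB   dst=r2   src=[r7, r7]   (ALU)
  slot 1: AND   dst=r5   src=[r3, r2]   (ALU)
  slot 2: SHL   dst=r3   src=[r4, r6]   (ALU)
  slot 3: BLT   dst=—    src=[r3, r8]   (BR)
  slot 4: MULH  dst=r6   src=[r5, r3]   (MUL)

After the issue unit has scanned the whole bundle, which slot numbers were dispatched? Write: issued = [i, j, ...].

[0] ALU needs rd=1 wr=1: ok; after: ALU=1 MUL=2 MEM=1 BR=1, R=3, W=1
[1] ALU needs rd=2 wr=1: ok; after: ALU=0 MUL=2 MEM=1 BR=1, R=1, W=0
[2] ALU needs rd=2 wr=1: FU; after: ALU=0 MUL=2 MEM=1 BR=1, R=1, W=0
[3] BR needs rd=2 wr=0: RD_PORT; after: ALU=0 MUL=2 MEM=1 BR=1, R=1, W=0
[4] MUL needs rd=2 wr=1: RD_PORT; after: ALU=0 MUL=2 MEM=1 BR=1, R=1, W=0

issued = [0, 1]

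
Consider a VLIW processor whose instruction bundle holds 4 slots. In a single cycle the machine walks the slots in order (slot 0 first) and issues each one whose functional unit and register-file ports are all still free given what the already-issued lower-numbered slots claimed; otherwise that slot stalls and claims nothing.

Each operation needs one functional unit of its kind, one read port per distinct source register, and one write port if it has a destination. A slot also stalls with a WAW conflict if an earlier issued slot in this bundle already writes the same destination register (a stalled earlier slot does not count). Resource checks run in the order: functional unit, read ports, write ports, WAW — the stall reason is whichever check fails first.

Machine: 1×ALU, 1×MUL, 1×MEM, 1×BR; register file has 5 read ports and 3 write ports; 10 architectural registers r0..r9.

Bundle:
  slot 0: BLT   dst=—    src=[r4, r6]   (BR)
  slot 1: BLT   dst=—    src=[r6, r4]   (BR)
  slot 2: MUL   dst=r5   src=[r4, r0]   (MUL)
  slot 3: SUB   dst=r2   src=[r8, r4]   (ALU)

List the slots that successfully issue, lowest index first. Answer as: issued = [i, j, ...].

issued = [0, 2]

(0) want 1×BR +2rd +0wr — yes → AL1|MU1|ME1|BR0|rd3|wr3
(1) want 1×BR +2rd +0wr — FU → AL1|MU1|ME1|BR0|rd3|wr3
(2) want 1×MUL +2rd +1wr — yes → AL1|MU0|ME1|BR0|rd1|wr2
(3) want 1×ALU +2rd +1wr — RD_PORT → AL1|MU0|ME1|BR0|rd1|wr2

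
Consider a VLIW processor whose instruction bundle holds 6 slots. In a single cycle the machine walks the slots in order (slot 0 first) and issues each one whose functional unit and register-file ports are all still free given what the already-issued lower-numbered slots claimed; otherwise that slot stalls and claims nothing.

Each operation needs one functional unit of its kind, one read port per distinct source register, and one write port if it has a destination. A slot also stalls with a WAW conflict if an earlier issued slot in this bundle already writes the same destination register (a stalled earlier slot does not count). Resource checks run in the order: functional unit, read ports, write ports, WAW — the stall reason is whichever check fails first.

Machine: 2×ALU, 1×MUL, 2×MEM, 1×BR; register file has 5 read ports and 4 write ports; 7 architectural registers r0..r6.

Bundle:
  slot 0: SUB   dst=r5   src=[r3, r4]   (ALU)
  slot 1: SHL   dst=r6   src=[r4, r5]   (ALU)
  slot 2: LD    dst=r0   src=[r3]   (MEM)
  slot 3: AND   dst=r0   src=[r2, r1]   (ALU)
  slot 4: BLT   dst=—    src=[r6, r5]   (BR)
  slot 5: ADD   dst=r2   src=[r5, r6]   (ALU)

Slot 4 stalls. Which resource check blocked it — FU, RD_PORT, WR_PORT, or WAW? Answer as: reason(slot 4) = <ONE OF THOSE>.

  0. ALU→r5 ⇒ go  {1A/1Mu/2Ld/1B | 3r 3w}
  1. ALU→r6 ⇒ go  {0A/1Mu/2Ld/1B | 1r 2w}
  2. MEM→r0 ⇒ go  {0A/1Mu/1Ld/1B | 0r 1w}
  3. ALU→r0 ⇒ no(FU)  {0A/1Mu/1Ld/1B | 0r 1w}
  4. BR ⇒ no(RD_PORT)  {0A/1Mu/1Ld/1B | 0r 1w}
  5. ALU→r2 ⇒ no(FU)  {0A/1Mu/1Ld/1B | 0r 1w}

reason(slot 4) = RD_PORT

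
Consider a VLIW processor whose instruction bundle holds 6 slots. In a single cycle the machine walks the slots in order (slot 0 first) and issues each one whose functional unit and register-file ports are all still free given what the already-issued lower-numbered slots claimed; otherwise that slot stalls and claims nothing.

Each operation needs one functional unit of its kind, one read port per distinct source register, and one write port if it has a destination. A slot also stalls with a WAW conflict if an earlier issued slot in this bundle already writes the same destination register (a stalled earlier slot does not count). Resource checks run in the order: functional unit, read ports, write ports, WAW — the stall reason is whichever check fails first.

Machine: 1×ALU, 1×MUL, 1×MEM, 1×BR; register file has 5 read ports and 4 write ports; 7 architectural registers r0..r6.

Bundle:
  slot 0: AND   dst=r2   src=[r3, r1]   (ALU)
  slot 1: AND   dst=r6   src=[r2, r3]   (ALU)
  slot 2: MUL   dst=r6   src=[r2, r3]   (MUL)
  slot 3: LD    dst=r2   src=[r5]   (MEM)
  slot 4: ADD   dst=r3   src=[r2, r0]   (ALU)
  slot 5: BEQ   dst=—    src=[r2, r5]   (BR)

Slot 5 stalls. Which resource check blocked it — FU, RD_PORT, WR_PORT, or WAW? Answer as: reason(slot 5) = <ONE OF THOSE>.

reason(slot 5) = RD_PORT

#0 ALU src=r3,r1 dispatched  <A:0 Mu:1 Ld:1 B:1 rd:3 wr:3>
#1 ALU src=r2,r3 held:FU  <A:0 Mu:1 Ld:1 B:1 rd:3 wr:3>
#2 MUL src=r2,r3 dispatched  <A:0 Mu:0 Ld:1 B:1 rd:1 wr:2>
#3 MEM src=r5 held:WAW  <A:0 Mu:0 Ld:1 B:1 rd:1 wr:2>
#4 ALU src=r2,r0 held:FU  <A:0 Mu:0 Ld:1 B:1 rd:1 wr:2>
#5 BR src=r2,r5 held:RD_PORT  <A:0 Mu:0 Ld:1 B:1 rd:1 wr:2>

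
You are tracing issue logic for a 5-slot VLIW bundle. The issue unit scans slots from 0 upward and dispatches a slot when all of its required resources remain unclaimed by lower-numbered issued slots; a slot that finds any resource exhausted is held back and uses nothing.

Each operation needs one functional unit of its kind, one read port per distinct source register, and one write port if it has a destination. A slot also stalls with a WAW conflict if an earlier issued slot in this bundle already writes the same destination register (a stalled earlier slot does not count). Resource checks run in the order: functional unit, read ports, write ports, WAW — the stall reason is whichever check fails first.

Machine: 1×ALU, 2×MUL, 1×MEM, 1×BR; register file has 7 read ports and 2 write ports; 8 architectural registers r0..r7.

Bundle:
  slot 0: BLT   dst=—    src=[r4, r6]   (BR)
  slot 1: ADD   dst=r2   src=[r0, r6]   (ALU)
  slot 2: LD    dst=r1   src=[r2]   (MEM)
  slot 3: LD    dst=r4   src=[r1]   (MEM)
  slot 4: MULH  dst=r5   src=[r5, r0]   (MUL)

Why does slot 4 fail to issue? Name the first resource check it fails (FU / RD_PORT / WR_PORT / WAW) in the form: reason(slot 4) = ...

(0) want 1×BR +2rd +0wr — yes → AL1|MU2|ME1|BR0|rd5|wr2
(1) want 1×ALU +2rd +1wr — yes → AL0|MU2|ME1|BR0|rd3|wr1
(2) want 1×MEM +1rd +1wr — yes → AL0|MU2|ME0|BR0|rd2|wr0
(3) want 1×MEM +1rd +1wr — FU → AL0|MU2|ME0|BR0|rd2|wr0
(4) want 1×MUL +2rd +1wr — WR_PORT → AL0|MU2|ME0|BR0|rd2|wr0

reason(slot 4) = WR_PORT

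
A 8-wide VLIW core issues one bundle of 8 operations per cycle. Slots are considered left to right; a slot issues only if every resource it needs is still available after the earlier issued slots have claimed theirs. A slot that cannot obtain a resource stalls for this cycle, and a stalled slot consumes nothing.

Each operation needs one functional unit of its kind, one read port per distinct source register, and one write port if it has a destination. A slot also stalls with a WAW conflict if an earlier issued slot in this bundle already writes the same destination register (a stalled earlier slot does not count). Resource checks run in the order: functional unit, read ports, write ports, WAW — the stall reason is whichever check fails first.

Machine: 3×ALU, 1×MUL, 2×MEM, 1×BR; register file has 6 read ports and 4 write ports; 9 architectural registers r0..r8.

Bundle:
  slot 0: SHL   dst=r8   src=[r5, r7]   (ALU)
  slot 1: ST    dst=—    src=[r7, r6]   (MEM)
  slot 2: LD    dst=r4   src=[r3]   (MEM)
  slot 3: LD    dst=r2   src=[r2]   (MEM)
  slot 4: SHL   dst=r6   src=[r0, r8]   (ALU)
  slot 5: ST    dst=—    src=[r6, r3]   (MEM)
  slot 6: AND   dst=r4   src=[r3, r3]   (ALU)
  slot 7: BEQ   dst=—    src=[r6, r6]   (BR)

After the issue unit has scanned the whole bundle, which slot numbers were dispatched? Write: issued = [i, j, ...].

  0. ALU→r8 ⇒ go  {2A/1Mu/2Ld/1B | 4r 3w}
  1. MEM ⇒ go  {2A/1Mu/1Ld/1B | 2r 3w}
  2. MEM→r4 ⇒ go  {2A/1Mu/0Ld/1B | 1r 2w}
  3. MEM→r2 ⇒ no(FU)  {2A/1Mu/0Ld/1B | 1r 2w}
  4. ALU→r6 ⇒ no(RD_PORT)  {2A/1Mu/0Ld/1B | 1r 2w}
  5. MEM ⇒ no(FU)  {2A/1Mu/0Ld/1B | 1r 2w}
  6. ALU→r4 ⇒ no(WAW)  {2A/1Mu/0Ld/1B | 1r 2w}
  7. BR ⇒ go  {2A/1Mu/0Ld/0B | 0r 2w}

issued = [0, 1, 2, 7]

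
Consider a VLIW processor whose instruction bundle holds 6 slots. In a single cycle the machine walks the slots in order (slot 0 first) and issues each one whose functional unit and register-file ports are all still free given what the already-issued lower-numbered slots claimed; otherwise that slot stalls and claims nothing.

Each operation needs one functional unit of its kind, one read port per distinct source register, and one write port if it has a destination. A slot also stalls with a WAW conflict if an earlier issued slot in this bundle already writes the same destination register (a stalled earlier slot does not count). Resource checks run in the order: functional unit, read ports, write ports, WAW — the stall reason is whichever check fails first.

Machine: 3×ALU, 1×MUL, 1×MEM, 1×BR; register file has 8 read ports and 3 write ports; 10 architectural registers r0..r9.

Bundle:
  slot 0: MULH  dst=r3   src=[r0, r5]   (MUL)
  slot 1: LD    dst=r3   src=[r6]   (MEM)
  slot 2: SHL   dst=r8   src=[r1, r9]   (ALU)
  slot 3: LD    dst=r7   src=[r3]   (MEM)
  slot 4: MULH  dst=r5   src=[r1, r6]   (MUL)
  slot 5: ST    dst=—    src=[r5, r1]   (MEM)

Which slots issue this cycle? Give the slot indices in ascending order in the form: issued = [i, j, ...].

(0) want 1×MUL +2rd +1wr — yes → AL3|MU0|ME1|BR1|rd6|wr2
(1) want 1×MEM +1rd +1wr — WAW → AL3|MU0|ME1|BR1|rd6|wr2
(2) want 1×ALU +2rd +1wr — yes → AL2|MU0|ME1|BR1|rd4|wr1
(3) want 1×MEM +1rd +1wr — yes → AL2|MU0|ME0|BR1|rd3|wr0
(4) want 1×MUL +2rd +1wr — FU → AL2|MU0|ME0|BR1|rd3|wr0
(5) want 1×MEM +2rd +0wr — FU → AL2|MU0|ME0|BR1|rd3|wr0

issued = [0, 2, 3]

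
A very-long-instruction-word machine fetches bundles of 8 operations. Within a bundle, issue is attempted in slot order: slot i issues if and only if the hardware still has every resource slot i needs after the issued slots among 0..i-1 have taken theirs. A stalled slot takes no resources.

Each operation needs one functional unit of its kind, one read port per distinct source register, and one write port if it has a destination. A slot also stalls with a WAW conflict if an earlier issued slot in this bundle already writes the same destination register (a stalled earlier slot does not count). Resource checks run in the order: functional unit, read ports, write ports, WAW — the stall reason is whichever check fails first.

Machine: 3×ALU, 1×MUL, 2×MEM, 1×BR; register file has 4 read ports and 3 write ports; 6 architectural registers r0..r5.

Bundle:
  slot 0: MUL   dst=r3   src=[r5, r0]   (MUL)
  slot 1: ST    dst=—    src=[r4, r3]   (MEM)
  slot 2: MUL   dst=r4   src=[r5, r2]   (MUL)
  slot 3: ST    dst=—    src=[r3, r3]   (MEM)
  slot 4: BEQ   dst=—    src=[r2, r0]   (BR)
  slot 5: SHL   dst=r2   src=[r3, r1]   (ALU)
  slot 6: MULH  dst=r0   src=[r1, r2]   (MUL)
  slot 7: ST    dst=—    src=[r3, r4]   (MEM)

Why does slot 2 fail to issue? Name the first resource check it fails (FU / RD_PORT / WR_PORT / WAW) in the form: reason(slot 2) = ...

  0. MUL→r3 ⇒ go  {3A/0Mu/2Ld/1B | 2r 2w}
  1. MEM ⇒ go  {3A/0Mu/1Ld/1B | 0r 2w}
  2. MUL→r4 ⇒ no(FU)  {3A/0Mu/1Ld/1B | 0r 2w}
  3. MEM ⇒ no(RD_PORT)  {3A/0Mu/1Ld/1B | 0r 2w}
  4. BR ⇒ no(RD_PORT)  {3A/0Mu/1Ld/1B | 0r 2w}
  5. ALU→r2 ⇒ no(RD_PORT)  {3A/0Mu/1Ld/1B | 0r 2w}
  6. MUL→r0 ⇒ no(FU)  {3A/0Mu/1Ld/1B | 0r 2w}
  7. MEM ⇒ no(RD_PORT)  {3A/0Mu/1Ld/1B | 0r 2w}

reason(slot 2) = FU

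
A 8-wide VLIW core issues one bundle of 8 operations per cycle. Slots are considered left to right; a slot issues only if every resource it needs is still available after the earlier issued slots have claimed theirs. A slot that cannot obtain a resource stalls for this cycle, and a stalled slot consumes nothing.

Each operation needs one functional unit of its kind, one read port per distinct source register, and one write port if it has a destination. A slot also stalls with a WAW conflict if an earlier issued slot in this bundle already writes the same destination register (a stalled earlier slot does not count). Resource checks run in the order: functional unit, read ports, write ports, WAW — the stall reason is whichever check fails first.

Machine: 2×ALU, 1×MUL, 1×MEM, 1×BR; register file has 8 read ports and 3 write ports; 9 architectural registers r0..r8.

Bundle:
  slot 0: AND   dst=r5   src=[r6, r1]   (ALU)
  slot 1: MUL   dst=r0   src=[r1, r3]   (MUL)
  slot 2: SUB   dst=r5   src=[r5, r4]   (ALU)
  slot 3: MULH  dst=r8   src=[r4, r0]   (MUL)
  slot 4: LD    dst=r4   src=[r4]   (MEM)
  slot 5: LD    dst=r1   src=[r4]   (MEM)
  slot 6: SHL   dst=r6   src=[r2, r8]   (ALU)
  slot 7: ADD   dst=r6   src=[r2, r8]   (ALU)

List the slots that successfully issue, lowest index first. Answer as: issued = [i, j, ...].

issued = [0, 1, 4]

(0) want 1×ALU +2rd +1wr — yes → AL1|MU1|ME1|BR1|rd6|wr2
(1) want 1×MUL +2rd +1wr — yes → AL1|MU0|ME1|BR1|rd4|wr1
(2) want 1×ALU +2rd +1wr — WAW → AL1|MU0|ME1|BR1|rd4|wr1
(3) want 1×MUL +2rd +1wr — FU → AL1|MU0|ME1|BR1|rd4|wr1
(4) want 1×MEM +1rd +1wr — yes → AL1|MU0|ME0|BR1|rd3|wr0
(5) want 1×MEM +1rd +1wr — FU → AL1|MU0|ME0|BR1|rd3|wr0
(6) want 1×ALU +2rd +1wr — WR_PORT → AL1|MU0|ME0|BR1|rd3|wr0
(7) want 1×ALU +2rd +1wr — WR_PORT → AL1|MU0|ME0|BR1|rd3|wr0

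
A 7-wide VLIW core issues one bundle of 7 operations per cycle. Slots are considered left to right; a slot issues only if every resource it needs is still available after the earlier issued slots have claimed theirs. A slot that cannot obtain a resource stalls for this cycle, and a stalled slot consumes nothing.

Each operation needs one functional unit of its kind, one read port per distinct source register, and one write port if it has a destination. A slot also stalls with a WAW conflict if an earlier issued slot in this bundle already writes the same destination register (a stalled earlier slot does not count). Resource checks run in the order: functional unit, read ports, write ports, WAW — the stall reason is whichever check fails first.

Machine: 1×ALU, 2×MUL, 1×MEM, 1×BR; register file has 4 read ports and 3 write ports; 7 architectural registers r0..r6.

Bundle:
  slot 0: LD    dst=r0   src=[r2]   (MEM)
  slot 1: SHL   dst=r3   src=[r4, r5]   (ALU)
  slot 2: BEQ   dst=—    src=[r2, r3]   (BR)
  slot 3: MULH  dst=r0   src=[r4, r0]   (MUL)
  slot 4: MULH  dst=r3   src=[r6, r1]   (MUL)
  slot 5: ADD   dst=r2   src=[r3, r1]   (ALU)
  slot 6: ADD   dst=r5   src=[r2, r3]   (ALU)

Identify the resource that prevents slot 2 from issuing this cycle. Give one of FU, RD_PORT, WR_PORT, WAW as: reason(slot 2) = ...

#0 MEM src=r2 dispatched  <A:1 Mu:2 Ld:0 B:1 rd:3 wr:2>
#1 ALU src=r4,r5 dispatched  <A:0 Mu:2 Ld:0 B:1 rd:1 wr:1>
#2 BR src=r2,r3 held:RD_PORT  <A:0 Mu:2 Ld:0 B:1 rd:1 wr:1>
#3 MUL src=r4,r0 held:RD_PORT  <A:0 Mu:2 Ld:0 B:1 rd:1 wr:1>
#4 MUL src=r6,r1 held:RD_PORT  <A:0 Mu:2 Ld:0 B:1 rd:1 wr:1>
#5 ALU src=r3,r1 held:FU  <A:0 Mu:2 Ld:0 B:1 rd:1 wr:1>
#6 ALU src=r2,r3 held:FU  <A:0 Mu:2 Ld:0 B:1 rd:1 wr:1>

reason(slot 2) = RD_PORT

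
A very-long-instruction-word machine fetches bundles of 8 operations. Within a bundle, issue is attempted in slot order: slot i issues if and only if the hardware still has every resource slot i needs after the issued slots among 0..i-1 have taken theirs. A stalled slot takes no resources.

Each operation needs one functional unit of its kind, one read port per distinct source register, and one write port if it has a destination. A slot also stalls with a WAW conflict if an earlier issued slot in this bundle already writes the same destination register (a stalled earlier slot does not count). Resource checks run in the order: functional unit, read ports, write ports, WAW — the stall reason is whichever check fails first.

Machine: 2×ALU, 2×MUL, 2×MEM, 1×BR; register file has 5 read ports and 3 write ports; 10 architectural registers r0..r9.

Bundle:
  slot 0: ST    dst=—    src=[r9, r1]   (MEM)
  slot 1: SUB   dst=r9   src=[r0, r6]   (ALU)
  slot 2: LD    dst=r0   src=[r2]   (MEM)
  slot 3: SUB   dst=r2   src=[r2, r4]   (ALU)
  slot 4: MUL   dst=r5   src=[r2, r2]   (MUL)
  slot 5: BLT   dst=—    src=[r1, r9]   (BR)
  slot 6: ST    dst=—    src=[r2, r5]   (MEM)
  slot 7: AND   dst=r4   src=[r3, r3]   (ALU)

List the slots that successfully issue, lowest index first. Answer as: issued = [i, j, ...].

issued = [0, 1, 2]

  0. MEM ⇒ go  {2A/2Mu/1Ld/1B | 3r 3w}
  1. ALU→r9 ⇒ go  {1A/2Mu/1Ld/1B | 1r 2w}
  2. MEM→r0 ⇒ go  {1A/2Mu/0Ld/1B | 0r 1w}
  3. ALU→r2 ⇒ no(RD_PORT)  {1A/2Mu/0Ld/1B | 0r 1w}
  4. MUL→r5 ⇒ no(RD_PORT)  {1A/2Mu/0Ld/1B | 0r 1w}
  5. BR ⇒ no(RD_PORT)  {1A/2Mu/0Ld/1B | 0r 1w}
  6. MEM ⇒ no(FU)  {1A/2Mu/0Ld/1B | 0r 1w}
  7. ALU→r4 ⇒ no(RD_PORT)  {1A/2Mu/0Ld/1B | 0r 1w}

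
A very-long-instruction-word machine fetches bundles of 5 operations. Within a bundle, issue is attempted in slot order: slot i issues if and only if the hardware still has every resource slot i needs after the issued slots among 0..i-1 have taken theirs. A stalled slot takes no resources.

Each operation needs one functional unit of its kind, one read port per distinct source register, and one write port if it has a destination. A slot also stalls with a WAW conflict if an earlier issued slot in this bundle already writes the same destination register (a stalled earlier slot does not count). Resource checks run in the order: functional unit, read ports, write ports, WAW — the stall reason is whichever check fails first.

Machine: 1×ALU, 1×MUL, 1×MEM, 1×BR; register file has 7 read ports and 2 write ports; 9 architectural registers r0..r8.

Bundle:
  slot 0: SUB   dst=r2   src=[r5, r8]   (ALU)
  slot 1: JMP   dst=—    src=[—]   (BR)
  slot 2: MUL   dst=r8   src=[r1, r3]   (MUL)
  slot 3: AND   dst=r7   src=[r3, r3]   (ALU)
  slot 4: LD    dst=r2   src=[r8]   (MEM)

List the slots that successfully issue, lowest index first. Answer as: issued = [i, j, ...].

issued = [0, 1, 2]

[0] ALU needs rd=2 wr=1: ok; after: ALU=0 MUL=1 MEM=1 BR=1, R=5, W=1
[1] BR needs rd=0 wr=0: ok; after: ALU=0 MUL=1 MEM=1 BR=0, R=5, W=1
[2] MUL needs rd=2 wr=1: ok; after: ALU=0 MUL=0 MEM=1 BR=0, R=3, W=0
[3] ALU needs rd=1 wr=1: FU; after: ALU=0 MUL=0 MEM=1 BR=0, R=3, W=0
[4] MEM needs rd=1 wr=1: WR_PORT; after: ALU=0 MUL=0 MEM=1 BR=0, R=3, W=0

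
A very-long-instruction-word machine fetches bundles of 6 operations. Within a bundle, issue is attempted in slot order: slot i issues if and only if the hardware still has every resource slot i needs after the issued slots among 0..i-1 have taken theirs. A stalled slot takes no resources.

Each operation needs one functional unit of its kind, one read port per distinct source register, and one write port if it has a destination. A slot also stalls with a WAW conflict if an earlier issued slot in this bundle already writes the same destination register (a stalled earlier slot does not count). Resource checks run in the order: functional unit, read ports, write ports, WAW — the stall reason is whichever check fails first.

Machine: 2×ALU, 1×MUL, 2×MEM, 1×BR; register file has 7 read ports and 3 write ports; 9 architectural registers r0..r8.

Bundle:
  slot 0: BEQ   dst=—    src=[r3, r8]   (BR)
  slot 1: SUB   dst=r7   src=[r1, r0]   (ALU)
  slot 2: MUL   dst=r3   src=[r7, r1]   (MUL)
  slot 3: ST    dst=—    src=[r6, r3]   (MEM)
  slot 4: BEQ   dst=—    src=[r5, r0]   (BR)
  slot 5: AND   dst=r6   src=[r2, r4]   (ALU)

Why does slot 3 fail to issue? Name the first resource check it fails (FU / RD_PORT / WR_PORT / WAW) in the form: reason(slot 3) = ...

reason(slot 3) = RD_PORT

#0 BR src=r3,r8 dispatched  <A:2 Mu:1 Ld:2 B:0 rd:5 wr:3>
#1 ALU src=r1,r0 dispatched  <A:1 Mu:1 Ld:2 B:0 rd:3 wr:2>
#2 MUL src=r7,r1 dispatched  <A:1 Mu:0 Ld:2 B:0 rd:1 wr:1>
#3 MEM src=r6,r3 held:RD_PORT  <A:1 Mu:0 Ld:2 B:0 rd:1 wr:1>
#4 BR src=r5,r0 held:FU  <A:1 Mu:0 Ld:2 B:0 rd:1 wr:1>
#5 ALU src=r2,r4 held:RD_PORT  <A:1 Mu:0 Ld:2 B:0 rd:1 wr:1>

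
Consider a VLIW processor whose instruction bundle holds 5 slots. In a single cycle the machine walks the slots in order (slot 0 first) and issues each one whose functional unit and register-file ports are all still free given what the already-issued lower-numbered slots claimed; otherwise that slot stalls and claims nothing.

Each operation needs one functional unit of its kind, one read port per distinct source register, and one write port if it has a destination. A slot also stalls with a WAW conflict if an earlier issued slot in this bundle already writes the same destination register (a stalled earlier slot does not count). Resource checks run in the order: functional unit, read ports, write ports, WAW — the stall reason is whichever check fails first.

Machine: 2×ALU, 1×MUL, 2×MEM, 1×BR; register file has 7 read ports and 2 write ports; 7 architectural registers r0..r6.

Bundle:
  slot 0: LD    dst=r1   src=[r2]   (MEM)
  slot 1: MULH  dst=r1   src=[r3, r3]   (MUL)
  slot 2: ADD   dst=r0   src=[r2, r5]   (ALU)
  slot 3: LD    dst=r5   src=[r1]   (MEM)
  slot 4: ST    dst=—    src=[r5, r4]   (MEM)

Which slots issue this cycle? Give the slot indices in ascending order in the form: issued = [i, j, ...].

  0. MEM→r1 ⇒ go  {2A/1Mu/1Ld/1B | 6r 1w}
  1. MUL→r1 ⇒ no(WAW)  {2A/1Mu/1Ld/1B | 6r 1w}
  2. ALU→r0 ⇒ go  {1A/1Mu/1Ld/1B | 4r 0w}
  3. MEM→r5 ⇒ no(WR_PORT)  {1A/1Mu/1Ld/1B | 4r 0w}
  4. MEM ⇒ go  {1A/1Mu/0Ld/1B | 2r 0w}

issued = [0, 2, 4]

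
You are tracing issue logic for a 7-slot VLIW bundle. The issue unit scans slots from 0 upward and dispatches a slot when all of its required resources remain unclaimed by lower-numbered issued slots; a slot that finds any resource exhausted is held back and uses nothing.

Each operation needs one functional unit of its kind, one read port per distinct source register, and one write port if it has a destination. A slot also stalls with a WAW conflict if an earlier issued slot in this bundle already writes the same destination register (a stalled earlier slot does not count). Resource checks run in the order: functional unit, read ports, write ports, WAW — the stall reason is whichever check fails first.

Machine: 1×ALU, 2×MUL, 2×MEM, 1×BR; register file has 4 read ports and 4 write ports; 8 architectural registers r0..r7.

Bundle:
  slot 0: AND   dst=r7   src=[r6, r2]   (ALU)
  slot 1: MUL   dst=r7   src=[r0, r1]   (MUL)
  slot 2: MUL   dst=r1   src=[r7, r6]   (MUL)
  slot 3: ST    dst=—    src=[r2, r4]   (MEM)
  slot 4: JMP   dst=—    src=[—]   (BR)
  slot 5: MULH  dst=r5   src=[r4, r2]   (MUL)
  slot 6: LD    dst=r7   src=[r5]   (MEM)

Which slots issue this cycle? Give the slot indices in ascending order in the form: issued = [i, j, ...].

slot 0 (ALU): ISSUE — free A0,Mu2,Ld2,B1 rp2 wp3
slot 1 (MUL): stall WAW — free A0,Mu2,Ld2,B1 rp2 wp3
slot 2 (MUL): ISSUE — free A0,Mu1,Ld2,B1 rp0 wp2
slot 3 (MEM): stall RD_PORT — free A0,Mu1,Ld2,B1 rp0 wp2
slot 4 (BR): ISSUE — free A0,Mu1,Ld2,B0 rp0 wp2
slot 5 (MUL): stall RD_PORT — free A0,Mu1,Ld2,B0 rp0 wp2
slot 6 (MEM): stall RD_PORT — free A0,Mu1,Ld2,B0 rp0 wp2

issued = [0, 2, 4]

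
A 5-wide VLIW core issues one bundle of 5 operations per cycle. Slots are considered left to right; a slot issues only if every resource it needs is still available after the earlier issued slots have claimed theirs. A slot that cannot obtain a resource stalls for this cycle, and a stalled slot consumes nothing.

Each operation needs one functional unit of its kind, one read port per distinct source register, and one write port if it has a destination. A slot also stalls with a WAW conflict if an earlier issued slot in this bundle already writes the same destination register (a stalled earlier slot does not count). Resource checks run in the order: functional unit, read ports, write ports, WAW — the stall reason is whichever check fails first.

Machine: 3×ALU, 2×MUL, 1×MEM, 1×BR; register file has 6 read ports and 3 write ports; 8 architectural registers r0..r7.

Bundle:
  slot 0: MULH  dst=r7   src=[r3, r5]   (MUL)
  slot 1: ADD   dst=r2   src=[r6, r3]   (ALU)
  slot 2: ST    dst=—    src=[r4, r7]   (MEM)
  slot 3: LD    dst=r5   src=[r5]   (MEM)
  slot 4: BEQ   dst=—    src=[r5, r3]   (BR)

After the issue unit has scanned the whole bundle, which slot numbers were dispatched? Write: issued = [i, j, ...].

  0. MUL→r7 ⇒ go  {3A/1Mu/1Ld/1B | 4r 2w}
  1. ALU→r2 ⇒ go  {2A/1Mu/1Ld/1B | 2r 1w}
  2. MEM ⇒ go  {2A/1Mu/0Ld/1B | 0r 1w}
  3. MEM→r5 ⇒ no(FU)  {2A/1Mu/0Ld/1B | 0r 1w}
  4. BR ⇒ no(RD_PORT)  {2A/1Mu/0Ld/1B | 0r 1w}

issued = [0, 1, 2]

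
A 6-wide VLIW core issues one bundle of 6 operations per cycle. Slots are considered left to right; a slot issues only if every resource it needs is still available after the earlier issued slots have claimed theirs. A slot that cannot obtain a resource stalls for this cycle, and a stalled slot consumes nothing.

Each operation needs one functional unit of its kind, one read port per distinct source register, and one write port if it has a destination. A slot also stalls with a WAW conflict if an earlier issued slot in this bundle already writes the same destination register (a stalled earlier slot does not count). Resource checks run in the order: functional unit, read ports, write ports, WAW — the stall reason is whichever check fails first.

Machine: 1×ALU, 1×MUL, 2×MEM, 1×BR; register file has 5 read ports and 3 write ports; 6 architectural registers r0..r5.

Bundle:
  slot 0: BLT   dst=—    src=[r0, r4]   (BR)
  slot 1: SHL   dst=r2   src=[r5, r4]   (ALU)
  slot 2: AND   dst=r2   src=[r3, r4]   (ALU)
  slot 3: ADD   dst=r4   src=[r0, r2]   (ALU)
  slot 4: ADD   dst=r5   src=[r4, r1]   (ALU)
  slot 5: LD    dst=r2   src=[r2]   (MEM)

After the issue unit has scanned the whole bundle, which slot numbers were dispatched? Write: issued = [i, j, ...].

(0) want 1×BR +2rd +0wr — yes → AL1|MU1|ME2|BR0|rd3|wr3
(1) want 1×ALU +2rd +1wr — yes → AL0|MU1|ME2|BR0|rd1|wr2
(2) want 1×ALU +2rd +1wr — FU → AL0|MU1|ME2|BR0|rd1|wr2
(3) want 1×ALU +2rd +1wr — FU → AL0|MU1|ME2|BR0|rd1|wr2
(4) want 1×ALU +2rd +1wr — FU → AL0|MU1|ME2|BR0|rd1|wr2
(5) want 1×MEM +1rd +1wr — WAW → AL0|MU1|ME2|BR0|rd1|wr2

issued = [0, 1]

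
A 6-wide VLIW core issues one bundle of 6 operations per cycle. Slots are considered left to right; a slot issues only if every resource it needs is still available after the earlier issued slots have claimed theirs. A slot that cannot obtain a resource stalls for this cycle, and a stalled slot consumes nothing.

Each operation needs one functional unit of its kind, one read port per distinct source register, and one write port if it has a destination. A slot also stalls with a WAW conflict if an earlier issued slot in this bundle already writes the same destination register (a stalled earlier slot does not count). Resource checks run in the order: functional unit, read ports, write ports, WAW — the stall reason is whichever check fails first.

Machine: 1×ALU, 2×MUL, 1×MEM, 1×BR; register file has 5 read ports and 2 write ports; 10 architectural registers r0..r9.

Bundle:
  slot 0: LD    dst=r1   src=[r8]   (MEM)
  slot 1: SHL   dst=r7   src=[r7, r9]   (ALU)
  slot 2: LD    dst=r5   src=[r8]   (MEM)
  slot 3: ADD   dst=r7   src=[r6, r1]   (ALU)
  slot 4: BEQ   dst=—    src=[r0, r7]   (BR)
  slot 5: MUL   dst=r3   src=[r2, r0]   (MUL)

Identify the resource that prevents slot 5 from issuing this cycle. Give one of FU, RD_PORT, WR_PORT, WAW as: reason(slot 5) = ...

reason(slot 5) = RD_PORT

(0) want 1×MEM +1rd +1wr — yes → AL1|MU2|ME0|BR1|rd4|wr1
(1) want 1×ALU +2rd +1wr — yes → AL0|MU2|ME0|BR1|rd2|wr0
(2) want 1×MEM +1rd +1wr — FU → AL0|MU2|ME0|BR1|rd2|wr0
(3) want 1×ALU +2rd +1wr — FU → AL0|MU2|ME0|BR1|rd2|wr0
(4) want 1×BR +2rd +0wr — yes → AL0|MU2|ME0|BR0|rd0|wr0
(5) want 1×MUL +2rd +1wr — RD_PORT → AL0|MU2|ME0|BR0|rd0|wr0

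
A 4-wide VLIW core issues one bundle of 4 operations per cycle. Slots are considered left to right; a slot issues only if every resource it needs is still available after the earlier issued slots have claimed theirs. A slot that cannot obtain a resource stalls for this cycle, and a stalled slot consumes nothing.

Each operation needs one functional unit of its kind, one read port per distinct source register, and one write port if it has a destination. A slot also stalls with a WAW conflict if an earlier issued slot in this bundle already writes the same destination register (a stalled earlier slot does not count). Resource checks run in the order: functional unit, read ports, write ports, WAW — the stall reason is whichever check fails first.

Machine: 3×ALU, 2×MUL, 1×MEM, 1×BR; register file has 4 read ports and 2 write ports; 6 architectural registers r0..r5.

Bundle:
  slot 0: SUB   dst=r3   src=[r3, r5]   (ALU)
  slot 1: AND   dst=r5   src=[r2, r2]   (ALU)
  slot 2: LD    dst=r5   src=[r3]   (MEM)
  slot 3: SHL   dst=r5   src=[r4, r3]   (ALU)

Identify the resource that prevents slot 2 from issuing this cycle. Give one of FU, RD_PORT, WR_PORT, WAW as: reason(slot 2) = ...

reason(slot 2) = WR_PORT

  0. ALU→r3 ⇒ go  {2A/2Mu/1Ld/1B | 2r 1w}
  1. ALU→r5 ⇒ go  {1A/2Mu/1Ld/1B | 1r 0w}
  2. MEM→r5 ⇒ no(WR_PORT)  {1A/2Mu/1Ld/1B | 1r 0w}
  3. ALU→r5 ⇒ no(RD_PORT)  {1A/2Mu/1Ld/1B | 1r 0w}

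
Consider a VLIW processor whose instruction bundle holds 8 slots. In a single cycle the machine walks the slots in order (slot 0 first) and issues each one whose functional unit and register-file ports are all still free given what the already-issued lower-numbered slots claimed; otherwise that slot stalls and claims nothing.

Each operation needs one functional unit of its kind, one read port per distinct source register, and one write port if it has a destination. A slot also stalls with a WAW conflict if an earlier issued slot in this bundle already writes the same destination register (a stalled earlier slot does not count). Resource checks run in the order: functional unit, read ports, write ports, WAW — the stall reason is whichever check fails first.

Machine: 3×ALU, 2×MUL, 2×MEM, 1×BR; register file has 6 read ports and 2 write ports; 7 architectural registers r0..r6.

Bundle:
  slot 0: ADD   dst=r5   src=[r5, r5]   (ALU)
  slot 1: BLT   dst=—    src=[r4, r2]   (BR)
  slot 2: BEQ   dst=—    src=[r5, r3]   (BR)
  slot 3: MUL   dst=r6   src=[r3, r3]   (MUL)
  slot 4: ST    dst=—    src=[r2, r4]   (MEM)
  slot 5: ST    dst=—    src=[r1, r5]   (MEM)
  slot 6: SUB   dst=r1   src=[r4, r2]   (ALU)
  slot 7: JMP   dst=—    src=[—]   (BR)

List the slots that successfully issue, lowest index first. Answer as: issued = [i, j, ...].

issued = [0, 1, 3, 4]

[0] ALU needs rd=1 wr=1: ok; after: ALU=2 MUL=2 MEM=2 BR=1, R=5, W=1
[1] BR needs rd=2 wr=0: ok; after: ALU=2 MUL=2 MEM=2 BR=0, R=3, W=1
[2] BR needs rd=2 wr=0: FU; after: ALU=2 MUL=2 MEM=2 BR=0, R=3, W=1
[3] MUL needs rd=1 wr=1: ok; after: ALU=2 MUL=1 MEM=2 BR=0, R=2, W=0
[4] MEM needs rd=2 wr=0: ok; after: ALU=2 MUL=1 MEM=1 BR=0, R=0, W=0
[5] MEM needs rd=2 wr=0: RD_PORT; after: ALU=2 MUL=1 MEM=1 BR=0, R=0, W=0
[6] ALU needs rd=2 wr=1: RD_PORT; after: ALU=2 MUL=1 MEM=1 BR=0, R=0, W=0
[7] BR needs rd=0 wr=0: FU; after: ALU=2 MUL=1 MEM=1 BR=0, R=0, W=0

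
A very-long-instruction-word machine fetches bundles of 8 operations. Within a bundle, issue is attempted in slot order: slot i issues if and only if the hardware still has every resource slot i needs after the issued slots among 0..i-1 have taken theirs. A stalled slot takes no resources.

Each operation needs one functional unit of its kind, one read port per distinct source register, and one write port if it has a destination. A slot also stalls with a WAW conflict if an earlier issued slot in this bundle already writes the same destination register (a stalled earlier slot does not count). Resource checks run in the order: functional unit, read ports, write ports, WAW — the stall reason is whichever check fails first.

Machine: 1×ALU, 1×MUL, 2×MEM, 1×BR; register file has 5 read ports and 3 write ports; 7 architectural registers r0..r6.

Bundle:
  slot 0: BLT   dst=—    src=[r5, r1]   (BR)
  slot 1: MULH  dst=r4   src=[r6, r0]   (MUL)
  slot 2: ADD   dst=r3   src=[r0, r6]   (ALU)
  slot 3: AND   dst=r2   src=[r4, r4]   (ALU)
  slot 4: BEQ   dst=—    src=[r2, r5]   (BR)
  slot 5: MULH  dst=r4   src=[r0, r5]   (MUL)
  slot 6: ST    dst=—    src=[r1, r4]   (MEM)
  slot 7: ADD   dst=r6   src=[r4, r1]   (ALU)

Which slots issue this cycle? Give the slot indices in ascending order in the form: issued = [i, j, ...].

issued = [0, 1, 3]

#0 BR src=r5,r1 dispatched  <A:1 Mu:1 Ld:2 B:0 rd:3 wr:3>
#1 MUL src=r6,r0 dispatched  <A:1 Mu:0 Ld:2 B:0 rd:1 wr:2>
#2 ALU src=r0,r6 held:RD_PORT  <A:1 Mu:0 Ld:2 B:0 rd:1 wr:2>
#3 ALU src=r4,r4 dispatched  <A:0 Mu:0 Ld:2 B:0 rd:0 wr:1>
#4 BR src=r2,r5 held:FU  <A:0 Mu:0 Ld:2 B:0 rd:0 wr:1>
#5 MUL src=r0,r5 held:FU  <A:0 Mu:0 Ld:2 B:0 rd:0 wr:1>
#6 MEM src=r1,r4 held:RD_PORT  <A:0 Mu:0 Ld:2 B:0 rd:0 wr:1>
#7 ALU src=r4,r1 held:FU  <A:0 Mu:0 Ld:2 B:0 rd:0 wr:1>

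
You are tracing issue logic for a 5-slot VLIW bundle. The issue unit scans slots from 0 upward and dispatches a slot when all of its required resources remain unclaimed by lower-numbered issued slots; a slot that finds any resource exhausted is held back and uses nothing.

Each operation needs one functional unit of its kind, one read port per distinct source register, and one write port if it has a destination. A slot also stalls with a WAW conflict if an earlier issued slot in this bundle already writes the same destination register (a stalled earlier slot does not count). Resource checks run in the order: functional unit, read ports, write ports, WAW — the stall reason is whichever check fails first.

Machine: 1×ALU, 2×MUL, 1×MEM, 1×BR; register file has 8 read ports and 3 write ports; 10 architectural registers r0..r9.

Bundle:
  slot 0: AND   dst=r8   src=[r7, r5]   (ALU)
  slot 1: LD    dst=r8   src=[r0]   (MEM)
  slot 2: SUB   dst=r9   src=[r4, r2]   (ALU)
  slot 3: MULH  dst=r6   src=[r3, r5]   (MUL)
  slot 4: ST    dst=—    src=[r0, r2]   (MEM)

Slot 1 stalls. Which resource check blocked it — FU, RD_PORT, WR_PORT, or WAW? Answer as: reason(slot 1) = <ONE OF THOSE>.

reason(slot 1) = WAW

  0. ALU→r8 ⇒ go  {0A/2Mu/1Ld/1B | 6r 2w}
  1. MEM→r8 ⇒ no(WAW)  {0A/2Mu/1Ld/1B | 6r 2w}
  2. ALU→r9 ⇒ no(FU)  {0A/2Mu/1Ld/1B | 6r 2w}
  3. MUL→r6 ⇒ go  {0A/1Mu/1Ld/1B | 4r 1w}
  4. MEM ⇒ go  {0A/1Mu/0Ld/1B | 2r 1w}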